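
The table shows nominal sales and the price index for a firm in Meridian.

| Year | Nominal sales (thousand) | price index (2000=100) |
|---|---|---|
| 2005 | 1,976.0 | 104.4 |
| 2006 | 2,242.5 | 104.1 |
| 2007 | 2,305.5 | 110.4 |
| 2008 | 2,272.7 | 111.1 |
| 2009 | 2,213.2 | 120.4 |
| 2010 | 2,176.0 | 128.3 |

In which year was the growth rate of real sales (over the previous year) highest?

2006: real = 2242.5/1.041 = 2154.18; growth vs 2005 (1892.72) = 13.81%.
2007: real = 2305.5/1.104 = 2088.32; growth vs 2006 (2154.18) = -3.06%.
2008: real = 2272.7/1.111 = 2045.63; growth vs 2007 (2088.32) = -2.04%.
2009: real = 2213.2/1.204 = 1838.21; growth vs 2008 (2045.63) = -10.14%.
2010: real = 2176.0/1.283 = 1696.02; growth vs 2009 (1838.21) = -7.74%.

2006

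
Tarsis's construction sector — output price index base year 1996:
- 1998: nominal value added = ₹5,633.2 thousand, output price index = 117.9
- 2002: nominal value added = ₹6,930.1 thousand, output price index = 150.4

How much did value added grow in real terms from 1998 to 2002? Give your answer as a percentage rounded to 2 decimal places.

Real value added 1998 = 5633.2 / 1.179 = 4777.95.
Real value added 2002 = 6930.1 / 1.504 = 4607.78.
Real growth = 4607.78 / 4777.95 − 1 = -0.0356.

-3.56%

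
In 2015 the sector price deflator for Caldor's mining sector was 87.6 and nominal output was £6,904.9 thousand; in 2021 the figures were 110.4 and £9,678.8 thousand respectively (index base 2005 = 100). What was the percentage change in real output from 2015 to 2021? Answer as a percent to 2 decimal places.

11.22%

Real output 2015 = 6904.9 / 0.876 = 7882.31.
Real output 2021 = 9678.8 / 1.104 = 8767.03.
Real growth = 8767.03 / 7882.31 − 1 = 0.1122.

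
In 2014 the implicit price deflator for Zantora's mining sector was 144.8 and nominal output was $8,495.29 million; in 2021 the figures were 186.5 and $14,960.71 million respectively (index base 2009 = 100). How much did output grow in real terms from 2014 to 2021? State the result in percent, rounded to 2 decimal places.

Real output 2014 = 8495.29 / 1.448 = 5866.91.
Real output 2021 = 14960.71 / 1.865 = 8021.83.
Real growth = 8021.83 / 5866.91 − 1 = 0.3673.

36.73%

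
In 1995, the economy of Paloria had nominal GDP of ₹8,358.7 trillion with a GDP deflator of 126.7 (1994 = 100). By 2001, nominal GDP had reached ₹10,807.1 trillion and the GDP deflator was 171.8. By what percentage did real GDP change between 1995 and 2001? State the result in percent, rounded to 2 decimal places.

Real GDP 1995 = 8358.7 / 1.267 = 6597.24.
Real GDP 2001 = 10807.1 / 1.718 = 6290.51.
Real growth = 6290.51 / 6597.24 − 1 = -0.0465.

-4.65%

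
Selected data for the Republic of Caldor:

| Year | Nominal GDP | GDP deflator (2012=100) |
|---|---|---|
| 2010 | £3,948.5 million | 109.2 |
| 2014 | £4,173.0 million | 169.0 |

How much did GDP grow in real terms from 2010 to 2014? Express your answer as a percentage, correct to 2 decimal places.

Real GDP 2010 = 3948.5 / 1.092 = 3615.84.
Real GDP 2014 = 4173.0 / 1.690 = 2469.23.
Real growth = 2469.23 / 3615.84 − 1 = -0.3171.

-31.71%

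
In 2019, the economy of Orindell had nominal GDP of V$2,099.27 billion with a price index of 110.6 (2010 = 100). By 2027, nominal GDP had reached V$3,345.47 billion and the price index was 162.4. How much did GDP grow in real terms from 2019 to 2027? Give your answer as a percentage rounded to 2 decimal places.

8.53%

Real GDP 2019 = 2099.27 / 1.106 = 1898.07.
Real GDP 2027 = 3345.47 / 1.624 = 2060.02.
Real growth = 2060.02 / 1898.07 − 1 = 0.0853.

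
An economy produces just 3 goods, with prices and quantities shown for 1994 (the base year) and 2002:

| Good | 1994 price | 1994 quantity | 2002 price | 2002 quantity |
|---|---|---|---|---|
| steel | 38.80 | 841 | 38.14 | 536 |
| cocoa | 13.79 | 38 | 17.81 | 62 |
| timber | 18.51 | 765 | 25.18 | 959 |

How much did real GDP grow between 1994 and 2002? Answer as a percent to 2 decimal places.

-16.72%

Real GDP 1994 = Nominal GDP 1994 = 38.80·841 + 13.79·38 + 18.51·765 = 47314.97.
Real GDP 2002 (at 1994 prices) = 38.80·536 + 13.79·62 + 18.51·959 = 39402.87.
Real growth = 39402.87/47314.97 − 1 = -0.1672.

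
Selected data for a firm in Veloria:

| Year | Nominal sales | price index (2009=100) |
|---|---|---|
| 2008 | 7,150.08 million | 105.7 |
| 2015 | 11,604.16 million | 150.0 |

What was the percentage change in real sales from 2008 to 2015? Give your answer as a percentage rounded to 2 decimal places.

Real sales 2008 = 7150.08 / 1.057 = 6764.50.
Real sales 2015 = 11604.16 / 1.500 = 7736.11.
Real growth = 7736.11 / 6764.50 − 1 = 0.1436.

14.36%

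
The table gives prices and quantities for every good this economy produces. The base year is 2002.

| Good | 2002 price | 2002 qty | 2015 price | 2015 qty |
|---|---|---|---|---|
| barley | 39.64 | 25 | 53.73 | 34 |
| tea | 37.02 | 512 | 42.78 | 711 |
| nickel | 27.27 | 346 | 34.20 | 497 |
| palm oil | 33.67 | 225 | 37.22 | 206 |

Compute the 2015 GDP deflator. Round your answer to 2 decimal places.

118.17

Nominal GDP 2015 = 53.73·34 + 42.78·711 + 34.20·497 + 37.22·206 = 56908.12.
Real GDP 2015 (at 2002 prices) = 39.64·34 + 37.02·711 + 27.27·497 + 33.67·206 = 48158.19.
Deflator = Nominal/Real × 100 = 56908.12/48158.19 × 100 = 118.169.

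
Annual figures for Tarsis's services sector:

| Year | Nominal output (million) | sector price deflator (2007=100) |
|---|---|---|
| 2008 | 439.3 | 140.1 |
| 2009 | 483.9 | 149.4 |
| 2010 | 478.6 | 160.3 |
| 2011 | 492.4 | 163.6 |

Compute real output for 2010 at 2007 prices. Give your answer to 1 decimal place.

Real output 2010 = 478.6 / 1.603 = 298.57.

298.6 million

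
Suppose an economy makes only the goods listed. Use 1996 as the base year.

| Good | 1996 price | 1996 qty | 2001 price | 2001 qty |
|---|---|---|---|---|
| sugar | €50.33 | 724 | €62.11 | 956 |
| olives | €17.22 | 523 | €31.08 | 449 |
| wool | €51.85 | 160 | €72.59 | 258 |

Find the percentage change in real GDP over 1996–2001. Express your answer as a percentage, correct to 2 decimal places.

28.81%

Real GDP 1996 = Nominal GDP 1996 = 50.33·724 + 17.22·523 + 51.85·160 = 53740.98.
Real GDP 2001 (at 1996 prices) = 50.33·956 + 17.22·449 + 51.85·258 = 69224.56.
Real growth = 69224.56/53740.98 − 1 = 0.2881.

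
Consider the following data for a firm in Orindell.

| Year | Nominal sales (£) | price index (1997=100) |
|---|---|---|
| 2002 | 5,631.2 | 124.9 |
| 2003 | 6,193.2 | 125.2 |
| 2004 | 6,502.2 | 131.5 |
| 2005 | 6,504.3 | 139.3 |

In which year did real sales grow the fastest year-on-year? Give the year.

2003: real = 6193.2/1.252 = 4946.65; growth vs 2002 (4508.57) = 9.72%.
2004: real = 6502.2/1.315 = 4944.64; growth vs 2003 (4946.65) = -0.04%.
2005: real = 6504.3/1.393 = 4669.27; growth vs 2004 (4944.64) = -5.57%.

2003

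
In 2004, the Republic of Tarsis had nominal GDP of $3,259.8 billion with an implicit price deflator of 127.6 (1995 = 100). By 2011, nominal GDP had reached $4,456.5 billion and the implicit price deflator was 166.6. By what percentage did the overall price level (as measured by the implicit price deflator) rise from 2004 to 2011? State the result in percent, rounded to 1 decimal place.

Price-level change = 166.6 / 127.6 − 1 = 0.3056.

30.6%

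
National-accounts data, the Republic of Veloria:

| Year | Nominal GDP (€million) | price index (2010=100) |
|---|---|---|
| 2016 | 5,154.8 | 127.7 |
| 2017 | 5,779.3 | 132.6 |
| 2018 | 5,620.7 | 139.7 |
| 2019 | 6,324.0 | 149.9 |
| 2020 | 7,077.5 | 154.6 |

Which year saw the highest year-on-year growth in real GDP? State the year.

2017: real = 5779.3/1.326 = 4358.45; growth vs 2016 (4036.65) = 7.97%.
2018: real = 5620.7/1.397 = 4023.41; growth vs 2017 (4358.45) = -7.69%.
2019: real = 6324.0/1.499 = 4218.81; growth vs 2018 (4023.41) = 4.86%.
2020: real = 7077.5/1.546 = 4577.94; growth vs 2019 (4218.81) = 8.51%.

2020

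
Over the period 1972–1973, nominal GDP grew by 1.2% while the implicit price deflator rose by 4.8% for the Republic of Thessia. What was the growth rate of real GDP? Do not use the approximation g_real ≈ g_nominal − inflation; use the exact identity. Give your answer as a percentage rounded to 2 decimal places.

(1 + g_nom) = (1 + g_real)(1 + π), so g_real = 1.0120 / 1.0480 − 1 = -0.03435.

-3.44%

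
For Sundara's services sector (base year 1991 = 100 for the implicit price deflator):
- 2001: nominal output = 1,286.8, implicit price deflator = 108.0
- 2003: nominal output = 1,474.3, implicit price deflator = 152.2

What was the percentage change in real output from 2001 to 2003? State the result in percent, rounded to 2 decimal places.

-18.70%

Deflate each year: 2001 → 1286.8/1.080 = 1191.48; 2003 → 1474.3/1.522 = 968.66.
So real output changed by 968.66/1191.48 − 1 = -0.1870, i.e. -18.70%.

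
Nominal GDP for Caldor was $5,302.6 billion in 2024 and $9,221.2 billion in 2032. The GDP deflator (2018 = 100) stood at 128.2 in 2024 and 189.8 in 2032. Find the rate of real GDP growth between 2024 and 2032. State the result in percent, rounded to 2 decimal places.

Deflate each year: 2024 → 5302.6/1.282 = 4136.19; 2032 → 9221.2/1.898 = 4858.38.
So real GDP changed by 4858.38/4136.19 − 1 = 0.1746, i.e. 17.46%.

17.46%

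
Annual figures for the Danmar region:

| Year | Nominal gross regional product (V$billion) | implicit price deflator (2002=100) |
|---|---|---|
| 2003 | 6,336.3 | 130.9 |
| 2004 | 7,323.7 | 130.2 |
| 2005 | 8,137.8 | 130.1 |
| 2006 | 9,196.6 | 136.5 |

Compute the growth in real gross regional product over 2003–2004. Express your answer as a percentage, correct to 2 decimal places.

16.20%

Real gross regional product 2003 = 6336.3/1.309 = 4840.57.
Real gross regional product 2004 = 7323.7/1.302 = 5624.96.
Change = 5624.96/4840.57 − 1 = 0.1620.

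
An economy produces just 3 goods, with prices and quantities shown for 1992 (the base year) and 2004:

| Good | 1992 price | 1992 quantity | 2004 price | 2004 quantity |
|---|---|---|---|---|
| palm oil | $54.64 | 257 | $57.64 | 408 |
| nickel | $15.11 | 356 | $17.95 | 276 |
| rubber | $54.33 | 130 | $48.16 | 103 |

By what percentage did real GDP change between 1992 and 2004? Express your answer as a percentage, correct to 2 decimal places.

21.05%

Real GDP 1992 = Nominal GDP 1992 = 54.64·257 + 15.11·356 + 54.33·130 = 26484.54.
Real GDP 2004 (at 1992 prices) = 54.64·408 + 15.11·276 + 54.33·103 = 32059.47.
Real growth = 32059.47/26484.54 − 1 = 0.2105.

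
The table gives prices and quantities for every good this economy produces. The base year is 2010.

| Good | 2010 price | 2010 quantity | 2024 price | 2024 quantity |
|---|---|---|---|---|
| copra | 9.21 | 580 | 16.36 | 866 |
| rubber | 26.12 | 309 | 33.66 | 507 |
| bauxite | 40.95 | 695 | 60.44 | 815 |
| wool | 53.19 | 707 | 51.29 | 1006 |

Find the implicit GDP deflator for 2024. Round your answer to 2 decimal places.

Nominal GDP 2024 = 16.36·866 + 33.66·507 + 60.44·815 + 51.29·1006 = 132089.72.
Real GDP 2024 (at 2010 prices) = 9.21·866 + 26.12·507 + 40.95·815 + 53.19·1006 = 108102.09.
Deflator = Nominal/Real × 100 = 132089.72/108102.09 × 100 = 122.190.

122.19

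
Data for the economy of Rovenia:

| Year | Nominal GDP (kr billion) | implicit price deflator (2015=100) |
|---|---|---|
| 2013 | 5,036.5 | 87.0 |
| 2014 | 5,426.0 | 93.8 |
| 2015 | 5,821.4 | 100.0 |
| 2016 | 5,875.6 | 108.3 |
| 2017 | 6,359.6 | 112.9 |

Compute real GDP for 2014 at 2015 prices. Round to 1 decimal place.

kr 5,784.6 billion

Real GDP 2014 = 5426.0 / 0.938 = 5784.65.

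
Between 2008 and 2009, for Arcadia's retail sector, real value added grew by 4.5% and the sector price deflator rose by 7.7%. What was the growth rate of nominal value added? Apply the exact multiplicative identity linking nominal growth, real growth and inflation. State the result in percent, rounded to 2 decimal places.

12.55%

(1 + g_nom) = (1 + g_real)(1 + π) = 1.0450 × 1.0770 = 1.12547.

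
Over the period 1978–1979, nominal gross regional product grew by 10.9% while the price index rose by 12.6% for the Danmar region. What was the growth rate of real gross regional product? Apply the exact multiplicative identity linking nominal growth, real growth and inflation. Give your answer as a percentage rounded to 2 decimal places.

-1.51%

(1 + g_nom) = (1 + g_real)(1 + π), so g_real = 1.1090 / 1.1260 − 1 = -0.01510.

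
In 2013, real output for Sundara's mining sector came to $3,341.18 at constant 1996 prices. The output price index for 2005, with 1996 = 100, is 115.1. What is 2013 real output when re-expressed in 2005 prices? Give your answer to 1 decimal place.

Real output in 2005 prices = Real output in 1996 prices × (P_2005/P_1996) = 3341.18 × 1.151 = 3845.70.

$3,845.7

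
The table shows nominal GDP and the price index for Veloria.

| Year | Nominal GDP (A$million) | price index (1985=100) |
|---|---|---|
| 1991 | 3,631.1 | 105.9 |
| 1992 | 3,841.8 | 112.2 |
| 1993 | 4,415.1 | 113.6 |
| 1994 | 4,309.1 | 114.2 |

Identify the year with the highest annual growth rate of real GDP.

1993

1992: real = 3841.8/1.122 = 3424.06; growth vs 1991 (3428.80) = -0.14%.
1993: real = 4415.1/1.136 = 3886.53; growth vs 1992 (3424.06) = 13.51%.
1994: real = 4309.1/1.142 = 3773.29; growth vs 1993 (3886.53) = -2.91%.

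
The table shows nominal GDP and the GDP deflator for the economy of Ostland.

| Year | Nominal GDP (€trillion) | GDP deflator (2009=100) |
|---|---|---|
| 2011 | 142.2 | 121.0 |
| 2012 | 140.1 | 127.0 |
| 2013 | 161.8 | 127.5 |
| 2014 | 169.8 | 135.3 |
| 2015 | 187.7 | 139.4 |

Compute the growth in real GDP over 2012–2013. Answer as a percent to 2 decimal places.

Real GDP 2012 = 140.1/1.270 = 110.31.
Real GDP 2013 = 161.8/1.275 = 126.90.
Change = 126.90/110.31 − 1 = 0.1504.

15.04%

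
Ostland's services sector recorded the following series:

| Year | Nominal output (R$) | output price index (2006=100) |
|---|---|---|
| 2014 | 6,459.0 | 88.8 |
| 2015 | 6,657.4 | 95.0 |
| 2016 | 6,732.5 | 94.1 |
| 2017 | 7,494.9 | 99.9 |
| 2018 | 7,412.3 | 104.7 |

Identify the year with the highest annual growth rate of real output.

2017

2015: real = 6657.4/0.950 = 7007.79; growth vs 2014 (7273.65) = -3.66%.
2016: real = 6732.5/0.941 = 7154.62; growth vs 2015 (7007.79) = 2.10%.
2017: real = 7494.9/0.999 = 7502.40; growth vs 2016 (7154.62) = 4.86%.
2018: real = 7412.3/1.047 = 7079.56; growth vs 2017 (7502.40) = -5.64%.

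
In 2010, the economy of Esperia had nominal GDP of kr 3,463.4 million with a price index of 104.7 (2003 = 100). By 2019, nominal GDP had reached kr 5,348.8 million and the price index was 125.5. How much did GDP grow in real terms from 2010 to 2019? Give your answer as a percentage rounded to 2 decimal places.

Real GDP 2010 = 3463.4 / 1.047 = 3307.93.
Real GDP 2019 = 5348.8 / 1.255 = 4261.99.
Real growth = 4261.99 / 3307.93 − 1 = 0.2884.

28.84%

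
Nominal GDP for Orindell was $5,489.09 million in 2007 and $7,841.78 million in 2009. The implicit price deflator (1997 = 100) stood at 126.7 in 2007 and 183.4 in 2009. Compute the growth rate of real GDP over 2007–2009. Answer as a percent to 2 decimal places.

Real GDP 2007 = 5489.09 / 1.267 = 4332.35.
Real GDP 2009 = 7841.78 / 1.834 = 4275.78.
Real growth = 4275.78 / 4332.35 − 1 = -0.0131.

-1.31%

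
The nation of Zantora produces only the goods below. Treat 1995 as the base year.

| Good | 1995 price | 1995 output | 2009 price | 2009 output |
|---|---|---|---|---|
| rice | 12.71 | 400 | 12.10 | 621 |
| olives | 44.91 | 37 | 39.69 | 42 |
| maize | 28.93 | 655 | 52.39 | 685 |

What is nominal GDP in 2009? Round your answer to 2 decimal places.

45068.23

Nominal GDP 2009 = Σ (p_2009 × q_2009) = 12.10·621 + 39.69·42 + 52.39·685 = 45068.23.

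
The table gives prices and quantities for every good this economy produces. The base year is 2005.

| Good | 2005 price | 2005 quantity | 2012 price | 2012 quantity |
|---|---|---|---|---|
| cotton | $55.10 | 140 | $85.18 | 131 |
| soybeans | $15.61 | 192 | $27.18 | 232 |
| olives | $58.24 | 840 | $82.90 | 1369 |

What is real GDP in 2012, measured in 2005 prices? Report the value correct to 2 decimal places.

Real GDP 2012 = Σ (p_2005 × q_2012) = 55.10·131 + 15.61·232 + 58.24·1369 = 90570.18.

$90570.18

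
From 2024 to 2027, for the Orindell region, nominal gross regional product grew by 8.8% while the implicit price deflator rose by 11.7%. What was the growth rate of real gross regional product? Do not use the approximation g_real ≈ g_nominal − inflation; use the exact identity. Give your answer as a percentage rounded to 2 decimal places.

(1 + g_nom) = (1 + g_real)(1 + π), so g_real = 1.0880 / 1.1170 − 1 = -0.02596.

-2.60%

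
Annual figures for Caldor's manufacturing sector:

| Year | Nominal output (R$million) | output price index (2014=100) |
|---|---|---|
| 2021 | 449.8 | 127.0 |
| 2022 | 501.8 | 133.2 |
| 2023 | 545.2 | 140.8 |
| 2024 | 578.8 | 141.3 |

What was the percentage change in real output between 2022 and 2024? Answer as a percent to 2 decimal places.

Real output 2022 = 501.8/1.332 = 376.73.
Real output 2024 = 578.8/1.413 = 409.62.
Change = 409.62/376.73 − 1 = 0.0873.

8.73%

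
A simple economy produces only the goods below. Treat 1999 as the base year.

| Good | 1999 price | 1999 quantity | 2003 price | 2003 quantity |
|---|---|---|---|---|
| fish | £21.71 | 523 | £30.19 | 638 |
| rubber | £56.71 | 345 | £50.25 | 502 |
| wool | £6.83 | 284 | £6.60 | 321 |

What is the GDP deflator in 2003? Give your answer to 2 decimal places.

104.70

Nominal GDP 2003 = 30.19·638 + 50.25·502 + 6.60·321 = 46605.32.
Real GDP 2003 (at 1999 prices) = 21.71·638 + 56.71·502 + 6.83·321 = 44511.83.
Deflator = Nominal/Real × 100 = 46605.32/44511.83 × 100 = 104.703.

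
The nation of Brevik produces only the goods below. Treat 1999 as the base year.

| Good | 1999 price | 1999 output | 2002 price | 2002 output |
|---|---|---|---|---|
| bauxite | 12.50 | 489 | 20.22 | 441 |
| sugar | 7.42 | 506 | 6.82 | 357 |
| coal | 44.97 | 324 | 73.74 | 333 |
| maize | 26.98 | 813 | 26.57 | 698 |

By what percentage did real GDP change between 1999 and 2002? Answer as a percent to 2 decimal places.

-9.50%

Real GDP 1999 = Nominal GDP 1999 = 12.50·489 + 7.42·506 + 44.97·324 + 26.98·813 = 46372.04.
Real GDP 2002 (at 1999 prices) = 12.50·441 + 7.42·357 + 44.97·333 + 26.98·698 = 41968.49.
Real growth = 41968.49/46372.04 − 1 = -0.0950.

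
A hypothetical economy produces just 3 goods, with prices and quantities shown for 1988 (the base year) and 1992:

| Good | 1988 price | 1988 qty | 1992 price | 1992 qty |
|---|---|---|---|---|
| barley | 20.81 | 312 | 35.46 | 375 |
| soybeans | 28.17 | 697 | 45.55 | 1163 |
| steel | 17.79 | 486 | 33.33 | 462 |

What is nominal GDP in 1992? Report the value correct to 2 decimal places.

Nominal GDP 1992 = Σ (p_1992 × q_1992) = 35.46·375 + 45.55·1163 + 33.33·462 = 81670.61.

81670.61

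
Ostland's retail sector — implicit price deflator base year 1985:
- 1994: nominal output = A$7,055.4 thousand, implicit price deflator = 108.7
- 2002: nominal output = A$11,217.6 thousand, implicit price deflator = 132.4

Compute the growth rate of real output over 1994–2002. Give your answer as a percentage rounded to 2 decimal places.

Deflate each year: 1994 → 7055.4/1.087 = 6490.71; 2002 → 11217.6/1.324 = 8472.51.
So real output changed by 8472.51/6490.71 − 1 = 0.3053, i.e. 30.53%.

30.53%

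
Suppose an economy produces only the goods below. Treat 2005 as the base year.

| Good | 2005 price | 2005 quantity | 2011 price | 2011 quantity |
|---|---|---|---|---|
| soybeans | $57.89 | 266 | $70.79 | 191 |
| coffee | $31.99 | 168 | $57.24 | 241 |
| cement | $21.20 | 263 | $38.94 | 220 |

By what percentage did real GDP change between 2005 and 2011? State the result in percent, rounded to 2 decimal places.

Real GDP 2005 = Nominal GDP 2005 = 57.89·266 + 31.99·168 + 21.20·263 = 26348.66.
Real GDP 2011 (at 2005 prices) = 57.89·191 + 31.99·241 + 21.20·220 = 23430.58.
Real growth = 23430.58/26348.66 − 1 = -0.1107.

-11.07%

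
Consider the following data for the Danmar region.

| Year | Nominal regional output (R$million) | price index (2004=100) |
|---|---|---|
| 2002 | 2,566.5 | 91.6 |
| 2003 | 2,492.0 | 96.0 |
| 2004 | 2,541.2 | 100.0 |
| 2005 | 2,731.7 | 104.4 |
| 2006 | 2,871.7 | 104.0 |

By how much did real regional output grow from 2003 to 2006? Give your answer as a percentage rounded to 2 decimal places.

Real regional output 2003 = 2492.0/0.960 = 2595.83.
Real regional output 2006 = 2871.7/1.040 = 2761.25.
Change = 2761.25/2595.83 − 1 = 0.0637.

6.37%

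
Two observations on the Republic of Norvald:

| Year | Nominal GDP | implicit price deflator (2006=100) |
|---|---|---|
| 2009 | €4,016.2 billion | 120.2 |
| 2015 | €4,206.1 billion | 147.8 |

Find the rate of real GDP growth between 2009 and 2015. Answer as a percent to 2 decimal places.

Real GDP 2009 = 4016.2 / 1.202 = 3341.26.
Real GDP 2015 = 4206.1 / 1.478 = 2845.81.
Real growth = 2845.81 / 3341.26 − 1 = -0.1483.

-14.83%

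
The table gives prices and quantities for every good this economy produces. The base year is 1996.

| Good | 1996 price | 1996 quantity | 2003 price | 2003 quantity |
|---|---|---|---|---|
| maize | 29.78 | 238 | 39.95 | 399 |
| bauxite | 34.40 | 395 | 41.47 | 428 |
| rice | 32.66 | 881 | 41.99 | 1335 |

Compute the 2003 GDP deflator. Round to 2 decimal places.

Nominal GDP 2003 = 39.95·399 + 41.47·428 + 41.99·1335 = 89745.86.
Real GDP 2003 (at 1996 prices) = 29.78·399 + 34.40·428 + 32.66·1335 = 70206.52.
Deflator = Nominal/Real × 100 = 89745.86/70206.52 × 100 = 127.831.

127.83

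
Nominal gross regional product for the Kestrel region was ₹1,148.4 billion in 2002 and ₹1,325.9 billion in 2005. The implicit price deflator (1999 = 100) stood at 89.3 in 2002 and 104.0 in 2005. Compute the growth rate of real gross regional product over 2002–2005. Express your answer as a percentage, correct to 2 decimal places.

-0.86%

Real gross regional product 2002 = 1148.4 / 0.893 = 1286.00.
Real gross regional product 2005 = 1325.9 / 1.040 = 1274.90.
Real growth = 1274.90 / 1286.00 − 1 = -0.0086.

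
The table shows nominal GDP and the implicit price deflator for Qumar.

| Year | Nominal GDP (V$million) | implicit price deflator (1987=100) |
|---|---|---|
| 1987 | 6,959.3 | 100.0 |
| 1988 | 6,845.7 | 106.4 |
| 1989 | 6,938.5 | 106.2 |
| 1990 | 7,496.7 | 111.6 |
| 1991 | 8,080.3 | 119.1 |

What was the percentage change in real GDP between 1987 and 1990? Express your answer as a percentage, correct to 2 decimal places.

-3.47%

Real GDP 1987 = 6959.3/1.000 = 6959.30.
Real GDP 1990 = 7496.7/1.116 = 6717.47.
Change = 6717.47/6959.30 − 1 = -0.0347.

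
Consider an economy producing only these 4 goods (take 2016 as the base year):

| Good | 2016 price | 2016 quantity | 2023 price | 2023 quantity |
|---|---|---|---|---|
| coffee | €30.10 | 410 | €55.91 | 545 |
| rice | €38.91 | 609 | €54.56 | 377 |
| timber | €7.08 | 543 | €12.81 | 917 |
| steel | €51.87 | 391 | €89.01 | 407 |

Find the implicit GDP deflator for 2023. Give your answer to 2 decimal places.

Nominal GDP 2023 = 55.91·545 + 54.56·377 + 12.81·917 + 89.01·407 = 99013.91.
Real GDP 2023 (at 2016 prices) = 30.10·545 + 38.91·377 + 7.08·917 + 51.87·407 = 58677.02.
Deflator = Nominal/Real × 100 = 99013.91/58677.02 × 100 = 168.744.

168.74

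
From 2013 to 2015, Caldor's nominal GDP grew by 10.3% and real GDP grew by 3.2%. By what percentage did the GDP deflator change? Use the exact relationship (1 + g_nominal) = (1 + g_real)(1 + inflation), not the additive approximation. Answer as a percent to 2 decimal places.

6.88%

(1 + g_nom) = (1 + g_real)(1 + π), so π = 1.1030 / 1.0320 − 1 = 0.06880.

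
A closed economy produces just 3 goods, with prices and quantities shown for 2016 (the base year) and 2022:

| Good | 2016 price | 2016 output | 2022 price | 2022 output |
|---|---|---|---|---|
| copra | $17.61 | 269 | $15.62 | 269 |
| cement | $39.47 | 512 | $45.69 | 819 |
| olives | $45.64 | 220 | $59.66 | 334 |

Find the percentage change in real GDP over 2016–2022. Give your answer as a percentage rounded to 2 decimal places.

Real GDP 2016 = Nominal GDP 2016 = 17.61·269 + 39.47·512 + 45.64·220 = 34986.53.
Real GDP 2022 (at 2016 prices) = 17.61·269 + 39.47·819 + 45.64·334 = 52306.78.
Real growth = 52306.78/34986.53 − 1 = 0.4951.

49.51%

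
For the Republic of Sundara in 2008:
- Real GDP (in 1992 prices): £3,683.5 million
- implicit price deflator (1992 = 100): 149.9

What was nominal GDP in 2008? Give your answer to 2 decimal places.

£5,521.57 million

Nominal GDP = Real × (implicit price deflator/100) = 3683.5 × 1.499 = 5521.57.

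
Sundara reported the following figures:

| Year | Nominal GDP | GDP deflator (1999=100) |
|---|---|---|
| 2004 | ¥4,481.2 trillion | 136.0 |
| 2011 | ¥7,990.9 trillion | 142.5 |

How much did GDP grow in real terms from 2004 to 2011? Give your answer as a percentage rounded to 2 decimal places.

70.19%

Deflate each year: 2004 → 4481.2/1.360 = 3295.00; 2011 → 7990.9/1.425 = 5607.65.
So real GDP changed by 5607.65/3295.00 − 1 = 0.7019, i.e. 70.19%.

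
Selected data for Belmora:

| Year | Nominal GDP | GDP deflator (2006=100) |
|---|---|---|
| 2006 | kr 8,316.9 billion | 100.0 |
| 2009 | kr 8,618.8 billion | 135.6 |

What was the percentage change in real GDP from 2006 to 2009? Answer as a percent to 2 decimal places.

Deflate each year: 2006 → 8316.9/1.000 = 8316.90; 2009 → 8618.8/1.356 = 6356.05.
So real GDP changed by 6356.05/8316.90 − 1 = -0.2358, i.e. -23.58%.

-23.58%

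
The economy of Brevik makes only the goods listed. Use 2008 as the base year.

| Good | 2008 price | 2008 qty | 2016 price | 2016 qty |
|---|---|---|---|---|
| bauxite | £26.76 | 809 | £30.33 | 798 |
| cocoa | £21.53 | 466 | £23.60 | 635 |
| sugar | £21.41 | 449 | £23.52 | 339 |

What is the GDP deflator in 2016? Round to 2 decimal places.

Nominal GDP 2016 = 30.33·798 + 23.60·635 + 23.52·339 = 47162.62.
Real GDP 2016 (at 2008 prices) = 26.76·798 + 21.53·635 + 21.41·339 = 42284.02.
Deflator = Nominal/Real × 100 = 47162.62/42284.02 × 100 = 111.538.

111.54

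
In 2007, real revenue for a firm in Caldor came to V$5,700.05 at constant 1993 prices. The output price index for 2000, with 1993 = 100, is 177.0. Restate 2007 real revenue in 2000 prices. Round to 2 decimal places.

Real revenue in 2000 prices = Real revenue in 1993 prices × (P_2000/P_1993) = 5700.05 × 1.770 = 10089.09.

V$10,089.09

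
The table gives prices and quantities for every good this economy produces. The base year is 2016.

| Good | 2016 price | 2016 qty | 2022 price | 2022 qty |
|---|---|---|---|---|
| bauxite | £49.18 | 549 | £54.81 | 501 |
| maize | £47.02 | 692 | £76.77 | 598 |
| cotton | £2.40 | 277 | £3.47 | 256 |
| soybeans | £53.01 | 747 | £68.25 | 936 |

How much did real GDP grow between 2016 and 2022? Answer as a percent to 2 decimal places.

Real GDP 2016 = Nominal GDP 2016 = 49.18·549 + 47.02·692 + 2.40·277 + 53.01·747 = 99800.93.
Real GDP 2022 (at 2016 prices) = 49.18·501 + 47.02·598 + 2.40·256 + 53.01·936 = 102988.90.
Real growth = 102988.90/99800.93 − 1 = 0.0319.

3.19%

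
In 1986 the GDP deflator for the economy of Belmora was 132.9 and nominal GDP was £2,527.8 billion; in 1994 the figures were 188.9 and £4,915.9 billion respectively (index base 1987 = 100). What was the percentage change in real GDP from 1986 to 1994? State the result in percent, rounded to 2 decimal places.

Real GDP 1986 = 2527.8 / 1.329 = 1902.03.
Real GDP 1994 = 4915.9 / 1.889 = 2602.38.
Real growth = 2602.38 / 1902.03 − 1 = 0.3682.

36.82%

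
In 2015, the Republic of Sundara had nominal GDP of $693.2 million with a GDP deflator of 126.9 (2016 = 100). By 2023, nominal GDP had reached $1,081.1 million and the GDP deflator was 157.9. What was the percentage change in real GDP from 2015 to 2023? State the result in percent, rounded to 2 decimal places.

Real GDP 2015 = 693.2 / 1.269 = 546.26.
Real GDP 2023 = 1081.1 / 1.579 = 684.67.
Real growth = 684.67 / 546.26 − 1 = 0.2534.

25.34%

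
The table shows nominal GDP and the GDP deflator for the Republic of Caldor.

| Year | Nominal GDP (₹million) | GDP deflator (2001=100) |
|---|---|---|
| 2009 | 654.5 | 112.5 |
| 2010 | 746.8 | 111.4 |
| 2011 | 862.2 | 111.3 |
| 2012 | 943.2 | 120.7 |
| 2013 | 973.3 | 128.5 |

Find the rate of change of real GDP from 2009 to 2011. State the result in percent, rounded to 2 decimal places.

Real GDP 2009 = 654.5/1.125 = 581.78.
Real GDP 2011 = 862.2/1.113 = 774.66.
Change = 774.66/581.78 − 1 = 0.3315.

33.15%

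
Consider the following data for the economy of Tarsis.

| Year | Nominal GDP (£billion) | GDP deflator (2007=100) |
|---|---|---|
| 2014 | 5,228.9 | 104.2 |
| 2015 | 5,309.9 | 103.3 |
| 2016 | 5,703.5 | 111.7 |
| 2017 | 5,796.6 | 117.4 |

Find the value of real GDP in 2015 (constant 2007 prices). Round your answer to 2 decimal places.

Real GDP 2015 = 5309.9 / 1.033 = 5140.27.

£5,140.27 billion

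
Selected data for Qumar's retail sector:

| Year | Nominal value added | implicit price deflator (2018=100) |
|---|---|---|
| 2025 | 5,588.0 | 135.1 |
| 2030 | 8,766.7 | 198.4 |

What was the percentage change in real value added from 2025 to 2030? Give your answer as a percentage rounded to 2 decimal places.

6.83%

Deflate each year: 2025 → 5588.0/1.351 = 4136.20; 2030 → 8766.7/1.984 = 4418.70.
So real value added changed by 4418.70/4136.20 − 1 = 0.0683, i.e. 6.83%.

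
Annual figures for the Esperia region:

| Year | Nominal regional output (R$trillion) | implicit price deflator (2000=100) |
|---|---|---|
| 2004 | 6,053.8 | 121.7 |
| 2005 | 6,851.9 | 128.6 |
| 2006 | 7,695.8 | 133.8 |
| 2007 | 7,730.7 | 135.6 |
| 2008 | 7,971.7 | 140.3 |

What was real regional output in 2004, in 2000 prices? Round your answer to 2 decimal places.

Real regional output 2004 = 6053.8 / 1.217 = 4974.36.

R$4,974.36 trillion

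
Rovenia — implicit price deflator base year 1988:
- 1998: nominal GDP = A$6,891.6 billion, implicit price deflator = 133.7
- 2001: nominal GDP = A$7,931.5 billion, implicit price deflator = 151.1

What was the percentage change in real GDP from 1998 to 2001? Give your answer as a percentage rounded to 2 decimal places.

Real GDP 1998 = 6891.6 / 1.337 = 5154.53.
Real GDP 2001 = 7931.5 / 1.511 = 5249.17.
Real growth = 5249.17 / 5154.53 − 1 = 0.0184.

1.84%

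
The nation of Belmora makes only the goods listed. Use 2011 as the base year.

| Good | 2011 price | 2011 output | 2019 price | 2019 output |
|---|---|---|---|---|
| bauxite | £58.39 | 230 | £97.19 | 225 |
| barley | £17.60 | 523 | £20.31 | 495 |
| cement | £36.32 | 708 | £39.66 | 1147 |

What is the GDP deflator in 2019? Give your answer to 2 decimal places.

Nominal GDP 2019 = 97.19·225 + 20.31·495 + 39.66·1147 = 77411.22.
Real GDP 2019 (at 2011 prices) = 58.39·225 + 17.60·495 + 36.32·1147 = 63508.79.
Deflator = Nominal/Real × 100 = 77411.22/63508.79 × 100 = 121.891.

121.89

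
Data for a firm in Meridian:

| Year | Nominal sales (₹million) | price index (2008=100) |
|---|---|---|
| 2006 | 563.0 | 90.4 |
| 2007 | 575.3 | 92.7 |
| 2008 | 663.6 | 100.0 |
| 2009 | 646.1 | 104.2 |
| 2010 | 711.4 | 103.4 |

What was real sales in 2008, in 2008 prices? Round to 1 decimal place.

Real sales 2008 = 663.6 / 1.000 = 663.60.

₹663.6 million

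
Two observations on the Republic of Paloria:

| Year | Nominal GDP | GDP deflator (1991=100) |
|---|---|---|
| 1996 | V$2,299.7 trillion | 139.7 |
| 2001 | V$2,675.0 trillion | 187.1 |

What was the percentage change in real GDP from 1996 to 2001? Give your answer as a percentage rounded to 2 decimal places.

-13.15%

Real GDP 1996 = 2299.7 / 1.397 = 1646.17.
Real GDP 2001 = 2675.0 / 1.871 = 1429.72.
Real growth = 1429.72 / 1646.17 − 1 = -0.1315.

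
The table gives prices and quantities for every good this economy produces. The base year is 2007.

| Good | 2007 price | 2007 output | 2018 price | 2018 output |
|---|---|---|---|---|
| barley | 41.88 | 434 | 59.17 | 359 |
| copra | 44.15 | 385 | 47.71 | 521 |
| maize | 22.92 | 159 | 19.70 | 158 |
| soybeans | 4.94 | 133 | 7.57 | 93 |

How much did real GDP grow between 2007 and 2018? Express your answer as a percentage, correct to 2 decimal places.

Real GDP 2007 = Nominal GDP 2007 = 41.88·434 + 44.15·385 + 22.92·159 + 4.94·133 = 39474.97.
Real GDP 2018 (at 2007 prices) = 41.88·359 + 44.15·521 + 22.92·158 + 4.94·93 = 42117.85.
Real growth = 42117.85/39474.97 − 1 = 0.0670.

6.70%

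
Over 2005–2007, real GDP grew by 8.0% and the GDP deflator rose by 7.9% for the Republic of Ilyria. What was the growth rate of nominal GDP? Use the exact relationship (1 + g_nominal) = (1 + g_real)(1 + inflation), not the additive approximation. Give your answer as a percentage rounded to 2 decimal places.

16.53%

(1 + g_nom) = (1 + g_real)(1 + π) = 1.0800 × 1.0790 = 1.16532.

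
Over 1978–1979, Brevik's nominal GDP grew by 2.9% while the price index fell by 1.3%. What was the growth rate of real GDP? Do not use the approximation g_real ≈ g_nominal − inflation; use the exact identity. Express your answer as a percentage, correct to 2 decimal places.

(1 + g_nom) = (1 + g_real)(1 + π), so g_real = 1.0290 / 0.9870 − 1 = 0.04255.

4.26%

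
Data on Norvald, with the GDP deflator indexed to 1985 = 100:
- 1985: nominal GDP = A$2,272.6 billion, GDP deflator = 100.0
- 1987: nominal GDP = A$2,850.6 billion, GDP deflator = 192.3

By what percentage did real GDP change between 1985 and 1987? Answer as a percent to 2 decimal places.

-34.77%

Deflate each year: 1985 → 2272.6/1.000 = 2272.60; 1987 → 2850.6/1.923 = 1482.37.
So real GDP changed by 1482.37/2272.60 − 1 = -0.3477, i.e. -34.77%.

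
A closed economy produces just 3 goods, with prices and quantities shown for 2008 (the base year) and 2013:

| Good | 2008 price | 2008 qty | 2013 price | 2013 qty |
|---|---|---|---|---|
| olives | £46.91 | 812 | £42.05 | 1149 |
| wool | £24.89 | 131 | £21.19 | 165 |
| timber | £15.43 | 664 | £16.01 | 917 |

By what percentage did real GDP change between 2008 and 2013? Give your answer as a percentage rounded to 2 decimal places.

Real GDP 2008 = Nominal GDP 2008 = 46.91·812 + 24.89·131 + 15.43·664 = 51597.03.
Real GDP 2013 (at 2008 prices) = 46.91·1149 + 24.89·165 + 15.43·917 = 72155.75.
Real growth = 72155.75/51597.03 − 1 = 0.3984.

39.84%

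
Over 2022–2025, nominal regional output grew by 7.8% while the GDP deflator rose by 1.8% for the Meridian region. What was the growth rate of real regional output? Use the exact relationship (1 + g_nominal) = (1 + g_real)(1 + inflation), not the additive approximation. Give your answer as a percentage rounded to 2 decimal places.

5.89%

(1 + g_nom) = (1 + g_real)(1 + π), so g_real = 1.0780 / 1.0180 − 1 = 0.05894.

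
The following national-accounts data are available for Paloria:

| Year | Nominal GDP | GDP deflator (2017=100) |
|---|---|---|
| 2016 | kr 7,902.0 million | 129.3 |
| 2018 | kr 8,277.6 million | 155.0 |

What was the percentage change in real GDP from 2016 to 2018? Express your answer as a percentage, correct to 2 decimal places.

-12.62%

Deflate each year: 2016 → 7902.0/1.293 = 6111.37; 2018 → 8277.6/1.550 = 5340.39.
So real GDP changed by 5340.39/6111.37 − 1 = -0.1262, i.e. -12.62%.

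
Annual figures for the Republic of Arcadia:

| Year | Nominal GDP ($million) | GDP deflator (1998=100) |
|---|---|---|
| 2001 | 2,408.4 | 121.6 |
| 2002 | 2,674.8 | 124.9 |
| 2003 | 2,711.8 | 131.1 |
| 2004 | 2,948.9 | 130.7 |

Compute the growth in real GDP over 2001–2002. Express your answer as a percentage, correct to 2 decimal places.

8.13%

Real GDP 2001 = 2408.4/1.216 = 1980.59.
Real GDP 2002 = 2674.8/1.249 = 2141.55.
Change = 2141.55/1980.59 − 1 = 0.0813.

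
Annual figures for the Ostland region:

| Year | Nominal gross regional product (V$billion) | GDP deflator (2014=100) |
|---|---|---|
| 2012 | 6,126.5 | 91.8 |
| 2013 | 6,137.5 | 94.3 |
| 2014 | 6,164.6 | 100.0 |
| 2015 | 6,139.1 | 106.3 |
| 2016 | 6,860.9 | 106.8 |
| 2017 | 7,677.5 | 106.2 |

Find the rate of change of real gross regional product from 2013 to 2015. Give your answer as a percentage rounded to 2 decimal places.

-11.27%

Real gross regional product 2013 = 6137.5/0.943 = 6508.48.
Real gross regional product 2015 = 6139.1/1.063 = 5775.26.
Change = 5775.26/6508.48 − 1 = -0.1127.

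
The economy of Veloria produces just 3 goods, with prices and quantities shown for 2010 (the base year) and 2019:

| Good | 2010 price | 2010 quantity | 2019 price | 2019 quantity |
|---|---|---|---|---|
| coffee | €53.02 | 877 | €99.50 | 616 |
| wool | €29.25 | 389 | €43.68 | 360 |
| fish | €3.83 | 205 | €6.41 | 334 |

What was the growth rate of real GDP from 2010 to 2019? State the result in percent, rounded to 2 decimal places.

-24.19%

Real GDP 2010 = Nominal GDP 2010 = 53.02·877 + 29.25·389 + 3.83·205 = 58661.94.
Real GDP 2019 (at 2010 prices) = 53.02·616 + 29.25·360 + 3.83·334 = 44469.54.
Real growth = 44469.54/58661.94 − 1 = -0.2419.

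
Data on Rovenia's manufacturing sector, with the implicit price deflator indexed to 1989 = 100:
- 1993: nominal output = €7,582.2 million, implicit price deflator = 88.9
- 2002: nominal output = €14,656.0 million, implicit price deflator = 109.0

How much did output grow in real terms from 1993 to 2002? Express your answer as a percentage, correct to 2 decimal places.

Real output 1993 = 7582.2 / 0.889 = 8528.91.
Real output 2002 = 14656.0 / 1.090 = 13445.87.
Real growth = 13445.87 / 8528.91 − 1 = 0.5765.

57.65%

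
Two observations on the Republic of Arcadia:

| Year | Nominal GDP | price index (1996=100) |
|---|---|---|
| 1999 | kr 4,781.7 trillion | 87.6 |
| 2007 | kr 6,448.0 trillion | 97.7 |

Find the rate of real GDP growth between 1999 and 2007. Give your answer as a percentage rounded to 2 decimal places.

20.91%

Real GDP 1999 = 4781.7 / 0.876 = 5458.56.
Real GDP 2007 = 6448.0 / 0.977 = 6599.80.
Real growth = 6599.80 / 5458.56 − 1 = 0.2091.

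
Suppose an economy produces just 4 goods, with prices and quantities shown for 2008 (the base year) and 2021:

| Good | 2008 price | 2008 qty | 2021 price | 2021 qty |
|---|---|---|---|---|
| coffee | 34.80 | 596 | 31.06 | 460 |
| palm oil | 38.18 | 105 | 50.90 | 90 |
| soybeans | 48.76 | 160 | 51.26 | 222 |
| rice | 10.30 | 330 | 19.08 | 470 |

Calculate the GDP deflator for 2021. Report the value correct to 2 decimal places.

Nominal GDP 2021 = 31.06·460 + 50.90·90 + 51.26·222 + 19.08·470 = 39215.92.
Real GDP 2021 (at 2008 prices) = 34.80·460 + 38.18·90 + 48.76·222 + 10.30·470 = 35109.92.
Deflator = Nominal/Real × 100 = 39215.92/35109.92 × 100 = 111.695.

111.69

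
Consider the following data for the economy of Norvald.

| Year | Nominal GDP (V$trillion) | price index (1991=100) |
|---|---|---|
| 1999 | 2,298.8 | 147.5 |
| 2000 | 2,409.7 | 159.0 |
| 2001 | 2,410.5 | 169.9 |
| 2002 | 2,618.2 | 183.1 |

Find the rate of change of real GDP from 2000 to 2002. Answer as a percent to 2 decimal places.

Real GDP 2000 = 2409.7/1.590 = 1515.53.
Real GDP 2002 = 2618.2/1.831 = 1429.93.
Change = 1429.93/1515.53 − 1 = -0.0565.

-5.65%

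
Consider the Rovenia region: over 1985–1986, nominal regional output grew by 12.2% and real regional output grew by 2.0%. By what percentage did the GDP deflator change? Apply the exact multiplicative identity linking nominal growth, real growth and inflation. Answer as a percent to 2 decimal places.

(1 + g_nom) = (1 + g_real)(1 + π), so π = 1.1220 / 1.0200 − 1 = 0.10000.

10.00%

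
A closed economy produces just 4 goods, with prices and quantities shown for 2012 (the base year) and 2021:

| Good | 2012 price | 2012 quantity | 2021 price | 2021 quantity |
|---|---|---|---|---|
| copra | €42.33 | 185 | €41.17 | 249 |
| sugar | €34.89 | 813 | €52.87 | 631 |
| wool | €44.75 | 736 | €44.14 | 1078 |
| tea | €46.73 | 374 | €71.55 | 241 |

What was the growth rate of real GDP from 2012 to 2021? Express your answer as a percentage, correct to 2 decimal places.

Real GDP 2012 = Nominal GDP 2012 = 42.33·185 + 34.89·813 + 44.75·736 + 46.73·374 = 86609.64.
Real GDP 2021 (at 2012 prices) = 42.33·249 + 34.89·631 + 44.75·1078 + 46.73·241 = 92058.19.
Real growth = 92058.19/86609.64 − 1 = 0.0629.

6.29%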